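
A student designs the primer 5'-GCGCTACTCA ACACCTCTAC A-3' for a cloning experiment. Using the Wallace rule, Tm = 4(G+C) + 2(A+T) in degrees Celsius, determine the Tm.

64°C

Counting bases: A=6, C=9, T=4, G=2
A+T = 10, G+C = 11
Tm = 4·11 + 2·10 = 44 + 20 = 64°C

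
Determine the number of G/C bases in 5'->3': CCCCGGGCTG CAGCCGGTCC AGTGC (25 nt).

20

Counting bases: G=9, C=11, T=3, A=2
Total G or C: 9 + 11 = 20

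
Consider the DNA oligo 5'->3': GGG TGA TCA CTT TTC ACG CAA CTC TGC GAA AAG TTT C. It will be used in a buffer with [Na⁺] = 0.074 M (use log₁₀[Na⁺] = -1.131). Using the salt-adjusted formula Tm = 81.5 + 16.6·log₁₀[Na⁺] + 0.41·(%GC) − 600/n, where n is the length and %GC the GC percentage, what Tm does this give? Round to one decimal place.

65.3°C

Length n = 37. Scanning the sequence gives A=9, T=11, G=8, C=9.
G+C = 17, so %GC = 17/37 × 100 = 45.946%
Salt term: 16.6 × (-1.131) = -18.775
GC term: 0.41 × 45.946 = 18.838; length term: −600/37 = −16.216
Tm = 81.5 + (-18.775) + 18.838 − 16.216 = 65.347 → 65.3°C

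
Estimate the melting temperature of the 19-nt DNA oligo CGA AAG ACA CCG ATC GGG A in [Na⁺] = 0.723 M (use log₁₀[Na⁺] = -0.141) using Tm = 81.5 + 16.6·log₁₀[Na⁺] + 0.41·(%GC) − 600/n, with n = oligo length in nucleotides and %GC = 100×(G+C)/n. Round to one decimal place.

Length n = 19. Base counts: T=1, A=7, C=5, G=6
G+C = 11, so %GC = 11/19 × 100 = 57.895%
Salt term: 16.6 × (-0.141) = -2.341
GC term: 0.41 × 57.895 = 23.737; length term: −600/19 = −31.579
Tm = 81.5 + (-2.341) + 23.737 − 31.579 = 71.317 → 71.3°C

71.3°C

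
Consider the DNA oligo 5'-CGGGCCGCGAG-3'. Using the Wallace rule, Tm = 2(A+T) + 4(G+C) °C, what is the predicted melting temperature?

Counting bases: T=0, G=6, A=1, C=4
A+T = 1, G+C = 10
Tm = 2×1 + 4×10 = 42°C

42°C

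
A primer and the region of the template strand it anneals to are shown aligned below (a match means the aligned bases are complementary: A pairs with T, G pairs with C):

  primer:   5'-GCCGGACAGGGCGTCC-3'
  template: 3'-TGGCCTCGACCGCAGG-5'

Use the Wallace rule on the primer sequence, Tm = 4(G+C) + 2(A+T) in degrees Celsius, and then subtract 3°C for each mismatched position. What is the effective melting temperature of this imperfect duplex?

Primer base counts: A=2, T=1, G=7, C=6 → A+T=3, G+C=13
Perfect-match Tm = 2(3) + 4(13) = 6 + 52 = 58°C
Mismatches (positions where the bases are not complementary): 4 (at positions 1, 7, 8, 9)
Effective Tm = 58 − 4×3 = 58 − 12 = 46°C

46°C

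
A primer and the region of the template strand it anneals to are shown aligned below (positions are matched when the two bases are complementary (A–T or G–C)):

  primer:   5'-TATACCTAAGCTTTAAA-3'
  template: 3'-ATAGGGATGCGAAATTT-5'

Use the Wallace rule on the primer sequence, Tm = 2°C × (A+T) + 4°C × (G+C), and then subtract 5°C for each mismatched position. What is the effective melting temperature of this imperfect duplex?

32°C

Primer base counts: A=7, T=6, G=1, C=3 → A+T=13, G+C=4
Perfect-match Tm = 2(13) + 4(4) = 26 + 16 = 42°C
Mismatches (positions where the bases are not complementary): 2 (at positions 4, 9)
Effective Tm = 42 − 2×5 = 42 − 10 = 32°C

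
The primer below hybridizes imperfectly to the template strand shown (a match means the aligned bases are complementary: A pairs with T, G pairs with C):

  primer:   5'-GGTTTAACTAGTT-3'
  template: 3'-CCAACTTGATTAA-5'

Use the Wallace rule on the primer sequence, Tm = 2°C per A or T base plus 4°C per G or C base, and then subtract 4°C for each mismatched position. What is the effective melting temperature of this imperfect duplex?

Primer base counts: A=3, T=6, G=3, C=1 → A+T=9, G+C=4
Perfect-match Tm = 2(9) + 4(4) = 18 + 16 = 34°C
Mismatches (positions where the bases are not complementary): 2 (at positions 5, 11)
Effective Tm = 34 − 2×4 = 34 − 8 = 26°C

26°C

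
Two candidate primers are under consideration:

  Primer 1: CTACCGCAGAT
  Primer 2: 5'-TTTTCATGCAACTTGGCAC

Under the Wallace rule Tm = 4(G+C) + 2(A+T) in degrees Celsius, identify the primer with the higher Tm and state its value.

Primer 2, 54°C

Primer 1: A+T=5, G+C=6 → Tm = 2(5)+4(6) = 34°C
Primer 2: A+T=11, G+C=8 → Tm = 2(11)+4(8) = 54°C
34°C vs 54°C → primer 2 is higher.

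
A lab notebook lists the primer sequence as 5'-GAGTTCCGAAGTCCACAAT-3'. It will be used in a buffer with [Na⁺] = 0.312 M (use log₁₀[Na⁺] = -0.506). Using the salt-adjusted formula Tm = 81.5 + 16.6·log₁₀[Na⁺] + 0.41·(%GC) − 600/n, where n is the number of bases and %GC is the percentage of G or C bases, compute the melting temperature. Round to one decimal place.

60.9°C

Length n = 19. Scanning the sequence gives A=6, T=4, C=5, G=4.
G+C = 9, so %GC = 9/19 × 100 = 47.368%
Salt term: 16.6 × (-0.506) = -8.4
GC term: 0.41 × 47.368 = 19.421; length term: −600/19 = −31.579
Tm = 81.5 + (-8.4) + 19.421 − 31.579 = 60.942 → 60.9°C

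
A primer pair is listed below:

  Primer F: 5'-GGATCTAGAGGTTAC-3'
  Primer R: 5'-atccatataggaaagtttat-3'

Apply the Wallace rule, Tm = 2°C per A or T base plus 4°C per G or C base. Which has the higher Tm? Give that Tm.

Primer F: A+T=8, G+C=7 → Tm = 2(8)+4(7) = 44°C
Primer R: A+T=15, G+C=5 → Tm = 2(15)+4(5) = 50°C
44°C vs 50°C → primer R is higher.

Primer R, 50°C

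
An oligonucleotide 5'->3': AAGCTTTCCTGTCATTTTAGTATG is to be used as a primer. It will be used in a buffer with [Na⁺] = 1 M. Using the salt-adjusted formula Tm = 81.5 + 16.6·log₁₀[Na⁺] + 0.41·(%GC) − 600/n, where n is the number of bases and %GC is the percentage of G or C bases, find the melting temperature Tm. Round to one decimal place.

70.2°C

Length n = 24. Counting bases: T=11, C=4, A=5, G=4
G+C = 8, so %GC = 8/24 × 100 = 33.333%
Salt term: 16.6 × (0) = 0
GC term: 0.41 × 33.333 = 13.667; length term: −600/24 = −25
Tm = 81.5 + (0) + 13.667 − 25 = 70.167 → 70.2°C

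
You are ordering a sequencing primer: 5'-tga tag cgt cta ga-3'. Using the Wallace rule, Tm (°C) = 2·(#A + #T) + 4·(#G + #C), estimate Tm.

40°C

C=2, A=4, T=4, G=4
A+T = 8, G+C = 6
Tm = 2×8 + 4×6 = 40°C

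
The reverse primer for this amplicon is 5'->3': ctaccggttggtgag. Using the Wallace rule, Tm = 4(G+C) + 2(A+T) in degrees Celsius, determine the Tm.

A=2, G=6, C=3, T=4
AT pairs contribute 6, GC pairs contribute 9.
Tm = 2(6) + 4(9) = 12 + 36 = 48°C

48°C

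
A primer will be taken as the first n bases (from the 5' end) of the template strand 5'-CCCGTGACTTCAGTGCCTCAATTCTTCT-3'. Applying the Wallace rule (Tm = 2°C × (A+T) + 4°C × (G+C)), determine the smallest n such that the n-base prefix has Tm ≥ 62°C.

First 18 bases: CCCGTGACTTCAGTGCCT → Tm = 58°C (< 62°C)
First 19 bases: CCCGTGACTTCAGTGCCTC → Tm = 62°C (≥ 62°C)
Each additional base adds 2°C (A/T) or 4°C (G/C), so Tm is non-decreasing in n; n = 19 is the first length to reach 62°C.

n = 19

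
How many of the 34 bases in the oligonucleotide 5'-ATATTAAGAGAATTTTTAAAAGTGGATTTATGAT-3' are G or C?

Base counts: T=14, C=0, G=6, A=14
G+C = 6 + 0 = 6

6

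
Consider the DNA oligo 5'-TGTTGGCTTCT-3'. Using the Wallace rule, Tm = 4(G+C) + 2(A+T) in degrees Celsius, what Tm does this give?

Scanning the sequence gives C=2, T=6, A=0, G=3.
So N_AT = 6 and N_GC = 5.
Tm = 4·5 + 2·6 = 20 + 12 = 32°C

32°C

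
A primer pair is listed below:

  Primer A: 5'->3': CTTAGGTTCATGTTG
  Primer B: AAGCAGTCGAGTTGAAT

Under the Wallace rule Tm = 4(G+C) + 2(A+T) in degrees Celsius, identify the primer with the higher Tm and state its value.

Primer B, 48°C

Primer A: A+T=9, G+C=6 → Tm = 2(9)+4(6) = 42°C
Primer B: A+T=10, G+C=7 → Tm = 2(10)+4(7) = 48°C
42°C vs 48°C → primer B is higher.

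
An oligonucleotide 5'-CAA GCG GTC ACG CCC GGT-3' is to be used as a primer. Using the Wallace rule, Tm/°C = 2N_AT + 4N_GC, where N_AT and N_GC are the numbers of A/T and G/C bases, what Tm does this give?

62°C

C=7, T=2, A=3, G=6
AT pairs contribute 5, GC pairs contribute 13.
Tm = 4·13 + 2·5 = 52 + 10 = 62°C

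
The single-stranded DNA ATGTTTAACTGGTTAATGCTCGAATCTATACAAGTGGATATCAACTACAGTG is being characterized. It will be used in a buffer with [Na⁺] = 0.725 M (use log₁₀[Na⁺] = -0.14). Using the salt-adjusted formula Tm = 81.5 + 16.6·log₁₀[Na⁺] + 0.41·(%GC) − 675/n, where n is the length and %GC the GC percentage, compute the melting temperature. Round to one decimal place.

80.4°C

Length n = 52. Counting bases: T=17, C=8, A=17, G=10
G+C = 18, so %GC = 18/52 × 100 = 34.615%
Salt term: 16.6 × (-0.14) = -2.324
GC term: 0.41 × 34.615 = 14.192; length term: −675/52 = −12.981
Tm = 81.5 + (-2.324) + 14.192 − 12.981 = 80.387 → 80.4°C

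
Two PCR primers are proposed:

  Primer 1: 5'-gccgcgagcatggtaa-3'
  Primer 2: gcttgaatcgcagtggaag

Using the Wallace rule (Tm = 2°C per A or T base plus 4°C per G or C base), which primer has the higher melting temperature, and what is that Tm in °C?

Primer 1: A+T=6, G+C=10 → Tm = 2(6)+4(10) = 52°C
Primer 2: A+T=9, G+C=10 → Tm = 2(9)+4(10) = 58°C
52°C vs 58°C → primer 2 is higher.

Primer 2, 58°C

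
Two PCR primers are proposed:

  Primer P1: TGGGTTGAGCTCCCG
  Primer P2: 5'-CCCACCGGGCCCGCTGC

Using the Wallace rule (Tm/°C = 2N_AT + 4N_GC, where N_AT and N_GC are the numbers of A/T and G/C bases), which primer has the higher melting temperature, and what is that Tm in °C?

Primer P1: A+T=5, G+C=10 → Tm = 2(5)+4(10) = 50°C
Primer P2: A+T=2, G+C=15 → Tm = 2(2)+4(15) = 64°C
50°C vs 64°C → primer P2 is higher.

Primer P2, 64°C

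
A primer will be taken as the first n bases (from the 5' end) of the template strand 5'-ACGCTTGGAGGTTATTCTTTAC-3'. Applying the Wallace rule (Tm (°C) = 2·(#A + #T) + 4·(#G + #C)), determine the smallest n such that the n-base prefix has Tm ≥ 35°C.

n = 11

First 10 bases: ACGCTTGGAG → Tm = 32°C (< 35°C)
First 11 bases: ACGCTTGGAGG → Tm = 36°C (≥ 35°C)
Since every base adds ≥2°C, Tm only increases with n, so the threshold is first crossed at n = 11.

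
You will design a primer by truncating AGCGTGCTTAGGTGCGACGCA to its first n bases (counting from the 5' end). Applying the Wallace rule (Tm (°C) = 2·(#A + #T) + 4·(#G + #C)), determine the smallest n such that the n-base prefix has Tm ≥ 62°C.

First 18 bases: AGCGTGCTTAGGTGCGAC → Tm = 58°C (< 62°C)
First 19 bases: AGCGTGCTTAGGTGCGACG → Tm = 62°C (≥ 62°C)
Each additional base adds 2°C (A/T) or 4°C (G/C), so Tm is non-decreasing in n; n = 19 is the first length to reach 62°C.

n = 19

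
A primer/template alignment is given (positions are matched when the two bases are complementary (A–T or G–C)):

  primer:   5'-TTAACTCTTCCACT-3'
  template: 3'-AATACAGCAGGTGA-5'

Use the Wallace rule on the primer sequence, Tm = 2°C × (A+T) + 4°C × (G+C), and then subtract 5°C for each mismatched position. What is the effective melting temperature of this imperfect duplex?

23°C

Primer base counts: A=3, T=6, G=0, C=5 → A+T=9, G+C=5
Perfect-match Tm = 2(9) + 4(5) = 18 + 20 = 38°C
Mismatches (positions where the bases are not complementary): 3 (at positions 4, 5, 8)
Effective Tm = 38 − 3×5 = 38 − 15 = 23°C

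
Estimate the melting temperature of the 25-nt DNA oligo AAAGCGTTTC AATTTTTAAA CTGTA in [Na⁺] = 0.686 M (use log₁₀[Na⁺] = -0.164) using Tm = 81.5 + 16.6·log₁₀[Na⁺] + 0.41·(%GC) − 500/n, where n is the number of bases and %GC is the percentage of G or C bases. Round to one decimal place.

Length n = 25. Base counts: G=3, A=9, C=3, T=10
G+C = 6, so %GC = 6/25 × 100 = 24%
Salt term: 16.6 × (-0.164) = -2.722
GC term: 0.41 × 24 = 9.84; length term: −500/25 = −20
Tm = 81.5 + (-2.722) + 9.84 − 20 = 68.618 → 68.6°C

68.6°C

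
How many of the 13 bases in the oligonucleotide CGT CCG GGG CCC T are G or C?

11

T=2, G=5, A=0, C=6
G+C = 5 + 6 = 11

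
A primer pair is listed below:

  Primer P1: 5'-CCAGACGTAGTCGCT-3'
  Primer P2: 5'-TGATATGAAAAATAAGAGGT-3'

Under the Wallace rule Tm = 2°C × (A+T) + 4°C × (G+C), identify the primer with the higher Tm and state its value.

Primer P1: A+T=6, G+C=9 → Tm = 2(6)+4(9) = 48°C
Primer P2: A+T=15, G+C=5 → Tm = 2(15)+4(5) = 50°C
48°C vs 50°C → primer P2 is higher.

Primer P2, 50°C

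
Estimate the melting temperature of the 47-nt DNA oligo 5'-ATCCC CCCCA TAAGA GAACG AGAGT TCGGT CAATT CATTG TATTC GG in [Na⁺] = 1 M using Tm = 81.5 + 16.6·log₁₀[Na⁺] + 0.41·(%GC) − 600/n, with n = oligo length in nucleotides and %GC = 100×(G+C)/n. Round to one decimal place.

Length n = 47. Counting bases: T=12, G=10, C=12, A=13
G+C = 22, so %GC = 22/47 × 100 = 46.809%
Salt term: 16.6 × (0) = 0
GC term: 0.41 × 46.809 = 19.192; length term: −600/47 = −12.766
Tm = 81.5 + (0) + 19.192 − 12.766 = 87.926 → 87.9°C

87.9°C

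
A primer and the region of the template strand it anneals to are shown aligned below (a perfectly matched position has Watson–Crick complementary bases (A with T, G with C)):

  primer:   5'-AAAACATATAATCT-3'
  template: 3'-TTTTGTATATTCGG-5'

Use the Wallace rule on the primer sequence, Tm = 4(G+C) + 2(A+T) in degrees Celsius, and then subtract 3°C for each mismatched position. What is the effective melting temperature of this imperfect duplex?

Primer base counts: A=8, T=4, G=0, C=2 → A+T=12, G+C=2
Perfect-match Tm = 2(12) + 4(2) = 24 + 8 = 32°C
Mismatches (positions where the bases are not complementary): 2 (at positions 12, 14)
Effective Tm = 32 − 2×3 = 32 − 6 = 26°C

26°C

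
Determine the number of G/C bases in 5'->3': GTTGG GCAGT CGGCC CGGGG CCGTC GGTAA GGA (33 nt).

Scanning the sequence gives G=16, T=5, A=4, C=8.
Total G or C: 16 + 8 = 24

24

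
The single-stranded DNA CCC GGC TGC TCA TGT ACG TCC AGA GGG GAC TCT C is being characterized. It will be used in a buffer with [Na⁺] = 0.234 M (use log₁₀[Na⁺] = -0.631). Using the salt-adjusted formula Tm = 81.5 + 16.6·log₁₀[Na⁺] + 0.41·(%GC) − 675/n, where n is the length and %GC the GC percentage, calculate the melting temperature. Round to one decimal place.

Length n = 34. A=5, C=12, G=10, T=7
G+C = 22, so %GC = 22/34 × 100 = 64.706%
Salt term: 16.6 × (-0.631) = -10.475
GC term: 0.41 × 64.706 = 26.529; length term: −675/34 = −19.853
Tm = 81.5 + (-10.475) + 26.529 − 19.853 = 77.701 → 77.7°C

77.7°C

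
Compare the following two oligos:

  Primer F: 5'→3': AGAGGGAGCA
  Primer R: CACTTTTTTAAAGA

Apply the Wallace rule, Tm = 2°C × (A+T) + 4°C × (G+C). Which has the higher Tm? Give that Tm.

Primer R, 34°C

Primer F: A+T=4, G+C=6 → Tm = 2(4)+4(6) = 32°C
Primer R: A+T=11, G+C=3 → Tm = 2(11)+4(3) = 34°C
32°C vs 34°C → primer R is higher.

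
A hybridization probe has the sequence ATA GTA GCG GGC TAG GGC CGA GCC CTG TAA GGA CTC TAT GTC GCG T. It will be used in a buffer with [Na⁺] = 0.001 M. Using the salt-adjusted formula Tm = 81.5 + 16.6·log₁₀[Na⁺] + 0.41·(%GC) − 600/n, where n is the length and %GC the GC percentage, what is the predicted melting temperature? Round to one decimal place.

Length n = 46. Base counts: G=16, A=9, T=10, C=11
G+C = 27, so %GC = 27/46 × 100 = 58.696%
Salt term: 16.6 × (-3) = -49.8
GC term: 0.41 × 58.696 = 24.065; length term: −600/46 = −13.043
Tm = 81.5 + (-49.8) + 24.065 − 13.043 = 42.722 → 42.7°C

42.7°C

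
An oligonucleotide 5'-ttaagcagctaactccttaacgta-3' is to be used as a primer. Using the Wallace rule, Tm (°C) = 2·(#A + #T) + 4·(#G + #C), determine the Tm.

Base counts: A=8, T=7, G=3, C=6
So N_AT = 15 and N_GC = 9.
Tm = 2×15 + 4×9 = 66°C

66°C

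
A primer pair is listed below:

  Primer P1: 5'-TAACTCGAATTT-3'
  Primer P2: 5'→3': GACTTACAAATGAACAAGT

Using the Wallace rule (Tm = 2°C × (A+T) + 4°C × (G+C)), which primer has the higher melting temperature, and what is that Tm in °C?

Primer P2, 50°C

Primer P1: A+T=9, G+C=3 → Tm = 2(9)+4(3) = 30°C
Primer P2: A+T=13, G+C=6 → Tm = 2(13)+4(6) = 50°C
30°C vs 50°C → primer P2 is higher.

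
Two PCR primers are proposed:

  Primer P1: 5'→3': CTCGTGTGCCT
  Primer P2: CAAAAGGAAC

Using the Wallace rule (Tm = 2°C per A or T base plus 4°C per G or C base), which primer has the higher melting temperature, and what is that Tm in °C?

Primer P1, 36°C

Primer P1: A+T=4, G+C=7 → Tm = 2(4)+4(7) = 36°C
Primer P2: A+T=6, G+C=4 → Tm = 2(6)+4(4) = 28°C
36°C vs 28°C → primer P1 is higher.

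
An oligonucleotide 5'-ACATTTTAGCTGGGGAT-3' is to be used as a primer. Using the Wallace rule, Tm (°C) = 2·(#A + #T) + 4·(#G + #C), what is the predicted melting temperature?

48°C

Scanning the sequence gives G=5, A=4, C=2, T=6.
AT pairs contribute 10, GC pairs contribute 7.
Tm = 4·7 + 2·10 = 28 + 20 = 48°C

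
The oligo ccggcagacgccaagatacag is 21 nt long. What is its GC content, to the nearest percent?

Base counts: C=7, A=7, G=6, T=1
G+C = 6 + 7 = 13 out of 21 bases
%GC = 13/21 × 100 = 61.9% ≈ 62%

62%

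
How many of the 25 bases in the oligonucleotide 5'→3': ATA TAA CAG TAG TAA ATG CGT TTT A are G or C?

6

A=10, G=4, T=9, C=2
G+C = 4 + 2 = 6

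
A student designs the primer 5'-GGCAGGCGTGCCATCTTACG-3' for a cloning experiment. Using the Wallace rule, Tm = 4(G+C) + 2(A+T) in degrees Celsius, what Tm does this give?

66°C

G=7, T=4, C=6, A=3
AT pairs contribute 7, GC pairs contribute 13.
Tm = 2×7 + 4×13 = 66°C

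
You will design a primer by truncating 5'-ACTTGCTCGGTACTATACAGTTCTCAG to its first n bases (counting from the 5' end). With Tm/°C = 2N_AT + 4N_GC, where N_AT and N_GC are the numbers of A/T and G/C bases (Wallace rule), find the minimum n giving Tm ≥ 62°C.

n = 22

First 21 bases: ACTTGCTCGGTACTATACAGT → Tm = 60°C (< 62°C)
First 22 bases: ACTTGCTCGGTACTATACAGTT → Tm = 62°C (≥ 62°C)
Each additional base adds 2°C (A/T) or 4°C (G/C), so Tm is non-decreasing in n; n = 22 is the first length to reach 62°C.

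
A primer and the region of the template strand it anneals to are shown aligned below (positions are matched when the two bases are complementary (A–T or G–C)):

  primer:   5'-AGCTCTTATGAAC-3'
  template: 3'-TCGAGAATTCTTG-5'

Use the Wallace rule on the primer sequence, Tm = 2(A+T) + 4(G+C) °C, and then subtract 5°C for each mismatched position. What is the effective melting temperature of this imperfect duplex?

31°C

Primer base counts: A=4, T=4, G=2, C=3 → A+T=8, G+C=5
Perfect-match Tm = 2(8) + 4(5) = 16 + 20 = 36°C
Mismatches (positions where the bases are not complementary): 1 (at position 9)
Effective Tm = 36 − 1×5 = 36 − 5 = 31°C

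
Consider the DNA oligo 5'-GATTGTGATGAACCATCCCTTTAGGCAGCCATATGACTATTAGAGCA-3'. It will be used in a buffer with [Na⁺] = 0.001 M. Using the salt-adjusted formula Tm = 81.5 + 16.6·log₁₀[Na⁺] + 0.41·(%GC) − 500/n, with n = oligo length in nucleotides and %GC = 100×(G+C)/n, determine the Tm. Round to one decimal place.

Length n = 47. Scanning the sequence gives A=14, G=10, T=13, C=10.
G+C = 20, so %GC = 20/47 × 100 = 42.553%
Salt term: 16.6 × (-3) = -49.8
GC term: 0.41 × 42.553 = 17.447; length term: −500/47 = −10.638
Tm = 81.5 + (-49.8) + 17.447 − 10.638 = 38.509 → 38.5°C

38.5°C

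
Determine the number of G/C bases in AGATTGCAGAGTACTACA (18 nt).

Scanning the sequence gives G=4, C=3, A=7, T=4.
Total G or C: 4 + 3 = 7

7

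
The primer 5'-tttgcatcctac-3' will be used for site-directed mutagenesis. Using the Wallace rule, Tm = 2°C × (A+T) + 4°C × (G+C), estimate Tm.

G=1, T=5, A=2, C=4
AT pairs contribute 7, GC pairs contribute 5.
Tm = 2(7) + 4(5) = 14 + 20 = 34°C

34°C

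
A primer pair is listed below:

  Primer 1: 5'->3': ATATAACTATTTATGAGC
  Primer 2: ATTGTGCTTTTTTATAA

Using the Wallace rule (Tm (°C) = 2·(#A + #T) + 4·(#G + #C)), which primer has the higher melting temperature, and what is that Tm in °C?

Primer 1: A+T=14, G+C=4 → Tm = 2(14)+4(4) = 44°C
Primer 2: A+T=14, G+C=3 → Tm = 2(14)+4(3) = 40°C
44°C vs 40°C → primer 1 is higher.

Primer 1, 44°C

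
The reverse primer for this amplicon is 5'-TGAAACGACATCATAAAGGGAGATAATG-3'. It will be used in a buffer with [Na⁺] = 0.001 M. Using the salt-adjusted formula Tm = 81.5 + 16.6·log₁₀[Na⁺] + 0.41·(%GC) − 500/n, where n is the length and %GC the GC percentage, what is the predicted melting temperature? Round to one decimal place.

Length n = 28. Base counts: T=5, C=3, G=7, A=13
G+C = 10, so %GC = 10/28 × 100 = 35.714%
Salt term: 16.6 × (-3) = -49.8
GC term: 0.41 × 35.714 = 14.643; length term: −500/28 = −17.857
Tm = 81.5 + (-49.8) + 14.643 − 17.857 = 28.486 → 28.5°C

28.5°C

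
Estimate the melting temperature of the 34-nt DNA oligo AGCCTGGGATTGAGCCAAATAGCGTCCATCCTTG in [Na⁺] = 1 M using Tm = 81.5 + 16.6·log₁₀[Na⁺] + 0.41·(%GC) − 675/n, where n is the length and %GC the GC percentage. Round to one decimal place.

Length n = 34. A=8, G=9, T=8, C=9
G+C = 18, so %GC = 18/34 × 100 = 52.941%
Salt term: 16.6 × (0) = 0
GC term: 0.41 × 52.941 = 21.706; length term: −675/34 = −19.853
Tm = 81.5 + (0) + 21.706 − 19.853 = 83.353 → 83.4°C

83.4°C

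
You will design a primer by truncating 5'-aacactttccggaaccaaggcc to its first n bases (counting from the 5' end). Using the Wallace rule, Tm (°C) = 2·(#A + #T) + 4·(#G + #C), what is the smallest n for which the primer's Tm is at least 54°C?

First 18 bases: AACACTTTCCGGAACCAA → Tm = 52°C (< 54°C)
First 19 bases: AACACTTTCCGGAACCAAG → Tm = 56°C (≥ 54°C)
Each additional base adds 2°C (A/T) or 4°C (G/C), so Tm is non-decreasing in n; n = 19 is the first length to reach 54°C.

n = 19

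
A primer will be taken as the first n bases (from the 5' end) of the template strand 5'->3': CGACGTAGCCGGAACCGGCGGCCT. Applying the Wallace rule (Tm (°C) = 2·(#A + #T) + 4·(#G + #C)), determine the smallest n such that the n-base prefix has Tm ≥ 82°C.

n = 23

First 22 bases: CGACGTAGCCGGAACCGGCGGC → Tm = 78°C (< 82°C)
First 23 bases: CGACGTAGCCGGAACCGGCGGCC → Tm = 82°C (≥ 82°C)
Since every base adds ≥2°C, Tm only increases with n, so the threshold is first crossed at n = 23.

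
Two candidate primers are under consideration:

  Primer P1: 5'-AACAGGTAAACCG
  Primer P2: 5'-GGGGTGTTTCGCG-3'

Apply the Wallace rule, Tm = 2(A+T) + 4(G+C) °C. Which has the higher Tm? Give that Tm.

Primer P1: A+T=7, G+C=6 → Tm = 2(7)+4(6) = 38°C
Primer P2: A+T=4, G+C=9 → Tm = 2(4)+4(9) = 44°C
38°C vs 44°C → primer P2 is higher.

Primer P2, 44°C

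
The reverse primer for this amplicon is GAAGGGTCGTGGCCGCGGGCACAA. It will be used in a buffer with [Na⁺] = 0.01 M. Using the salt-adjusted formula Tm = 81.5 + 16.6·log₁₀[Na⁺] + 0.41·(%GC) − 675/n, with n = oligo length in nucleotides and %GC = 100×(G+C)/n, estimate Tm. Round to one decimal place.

49.2°C

Length n = 24. Scanning the sequence gives T=2, G=11, C=6, A=5.
G+C = 17, so %GC = 17/24 × 100 = 70.833%
Salt term: 16.6 × (-2) = -33.2
GC term: 0.41 × 70.833 = 29.042; length term: −675/24 = −28.125
Tm = 81.5 + (-33.2) + 29.042 − 28.125 = 49.217 → 49.2°C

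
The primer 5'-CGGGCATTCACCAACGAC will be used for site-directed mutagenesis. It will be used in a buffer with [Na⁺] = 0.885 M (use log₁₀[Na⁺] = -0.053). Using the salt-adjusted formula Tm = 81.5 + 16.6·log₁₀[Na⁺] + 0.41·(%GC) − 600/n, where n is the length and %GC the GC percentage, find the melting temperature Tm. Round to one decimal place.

Length n = 18. Base counts: G=4, A=5, C=7, T=2
G+C = 11, so %GC = 11/18 × 100 = 61.111%
Salt term: 16.6 × (-0.053) = -0.88
GC term: 0.41 × 61.111 = 25.056; length term: −600/18 = −33.333
Tm = 81.5 + (-0.88) + 25.056 − 33.333 = 72.343 → 72.3°C

72.3°C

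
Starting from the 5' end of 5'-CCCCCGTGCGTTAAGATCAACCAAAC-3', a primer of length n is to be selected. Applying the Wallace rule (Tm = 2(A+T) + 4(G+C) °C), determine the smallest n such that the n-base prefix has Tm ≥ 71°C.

n = 23

First 22 bases: CCCCCGTGCGTTAAGATCAACC → Tm = 70°C (< 71°C)
First 23 bases: CCCCCGTGCGTTAAGATCAACCA → Tm = 72°C (≥ 71°C)
Since every base adds ≥2°C, Tm only increases with n, so the threshold is first crossed at n = 23.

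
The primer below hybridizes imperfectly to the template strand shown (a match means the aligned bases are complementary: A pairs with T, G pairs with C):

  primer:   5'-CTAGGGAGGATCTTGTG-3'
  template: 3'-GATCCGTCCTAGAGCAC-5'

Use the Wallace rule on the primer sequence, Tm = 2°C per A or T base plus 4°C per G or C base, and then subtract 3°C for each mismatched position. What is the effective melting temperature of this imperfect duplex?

Primer base counts: A=3, T=5, G=7, C=2 → A+T=8, G+C=9
Perfect-match Tm = 2(8) + 4(9) = 16 + 36 = 52°C
Mismatches (positions where the bases are not complementary): 2 (at positions 6, 14)
Effective Tm = 52 − 2×3 = 52 − 6 = 46°C

46°C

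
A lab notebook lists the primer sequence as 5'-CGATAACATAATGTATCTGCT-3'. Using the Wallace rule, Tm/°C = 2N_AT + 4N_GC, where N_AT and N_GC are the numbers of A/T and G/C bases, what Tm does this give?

Scanning the sequence gives A=7, G=3, C=4, T=7.
AT pairs contribute 14, GC pairs contribute 7.
Tm = 2×14 + 4×7 = 56°C

56°C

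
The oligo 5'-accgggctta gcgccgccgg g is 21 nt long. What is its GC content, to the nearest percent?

T=2, C=8, A=2, G=9
G+C = 9 + 8 = 17 out of 21 bases
%GC = 17/21 × 100 = 80.95% ≈ 81%

81%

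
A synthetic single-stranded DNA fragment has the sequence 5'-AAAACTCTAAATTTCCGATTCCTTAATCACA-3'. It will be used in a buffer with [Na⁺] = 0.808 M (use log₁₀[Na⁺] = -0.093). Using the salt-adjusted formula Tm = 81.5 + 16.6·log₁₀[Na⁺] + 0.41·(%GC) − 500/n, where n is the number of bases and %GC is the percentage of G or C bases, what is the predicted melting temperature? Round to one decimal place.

75.7°C

Length n = 31. Scanning the sequence gives G=1, A=12, C=8, T=10.
G+C = 9, so %GC = 9/31 × 100 = 29.032%
Salt term: 16.6 × (-0.093) = -1.544
GC term: 0.41 × 29.032 = 11.903; length term: −500/31 = −16.129
Tm = 81.5 + (-1.544) + 11.903 − 16.129 = 75.73 → 75.7°C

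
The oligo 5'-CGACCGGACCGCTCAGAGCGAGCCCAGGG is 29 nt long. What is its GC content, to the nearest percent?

Scanning the sequence gives G=11, C=11, A=6, T=1.
G+C = 11 + 11 = 22 out of 29 bases
%GC = 22/29 × 100 = 75.86% ≈ 76%

76%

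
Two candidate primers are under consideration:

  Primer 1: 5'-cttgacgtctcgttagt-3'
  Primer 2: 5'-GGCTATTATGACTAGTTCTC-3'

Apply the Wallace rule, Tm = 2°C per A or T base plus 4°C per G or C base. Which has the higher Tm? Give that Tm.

Primer 1: A+T=9, G+C=8 → Tm = 2(9)+4(8) = 50°C
Primer 2: A+T=12, G+C=8 → Tm = 2(12)+4(8) = 56°C
50°C vs 56°C → primer 2 is higher.

Primer 2, 56°C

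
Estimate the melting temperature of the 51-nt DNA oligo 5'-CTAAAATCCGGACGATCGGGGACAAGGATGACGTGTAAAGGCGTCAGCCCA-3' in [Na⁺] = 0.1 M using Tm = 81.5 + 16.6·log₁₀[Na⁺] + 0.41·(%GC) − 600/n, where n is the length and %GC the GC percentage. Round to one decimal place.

75.6°C

Length n = 51. Base counts: G=16, C=12, A=16, T=7
G+C = 28, so %GC = 28/51 × 100 = 54.902%
Salt term: 16.6 × (-1) = -16.6
GC term: 0.41 × 54.902 = 22.51; length term: −600/51 = −11.765
Tm = 81.5 + (-16.6) + 22.51 − 11.765 = 75.645 → 75.6°C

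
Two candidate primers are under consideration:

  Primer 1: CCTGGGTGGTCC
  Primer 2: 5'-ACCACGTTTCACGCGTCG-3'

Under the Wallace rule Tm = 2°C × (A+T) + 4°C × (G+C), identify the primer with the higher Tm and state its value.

Primer 1: A+T=3, G+C=9 → Tm = 2(3)+4(9) = 42°C
Primer 2: A+T=7, G+C=11 → Tm = 2(7)+4(11) = 58°C
42°C vs 58°C → primer 2 is higher.

Primer 2, 58°C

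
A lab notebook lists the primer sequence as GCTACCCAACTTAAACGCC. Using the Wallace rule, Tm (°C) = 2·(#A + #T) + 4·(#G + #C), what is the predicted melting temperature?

C=8, G=2, T=3, A=6
So N_AT = 9 and N_GC = 10.
Tm = 2(9) + 4(10) = 18 + 40 = 58°C

58°C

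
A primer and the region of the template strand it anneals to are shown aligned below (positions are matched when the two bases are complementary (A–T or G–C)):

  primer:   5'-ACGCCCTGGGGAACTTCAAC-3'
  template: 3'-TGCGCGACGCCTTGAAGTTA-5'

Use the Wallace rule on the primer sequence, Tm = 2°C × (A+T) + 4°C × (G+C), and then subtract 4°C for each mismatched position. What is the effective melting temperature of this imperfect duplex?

52°C

Primer base counts: A=5, T=3, G=5, C=7 → A+T=8, G+C=12
Perfect-match Tm = 2(8) + 4(12) = 16 + 48 = 64°C
Mismatches (positions where the bases are not complementary): 3 (at positions 5, 9, 20)
Effective Tm = 64 − 3×4 = 64 − 12 = 52°C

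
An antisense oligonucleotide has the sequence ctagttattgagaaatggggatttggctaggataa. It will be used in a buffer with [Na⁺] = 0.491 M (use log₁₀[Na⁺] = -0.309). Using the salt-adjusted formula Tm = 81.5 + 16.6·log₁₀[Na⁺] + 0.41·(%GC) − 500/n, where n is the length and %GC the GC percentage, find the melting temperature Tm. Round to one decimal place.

Length n = 35. Counting bases: C=2, T=11, G=11, A=11
G+C = 13, so %GC = 13/35 × 100 = 37.143%
Salt term: 16.6 × (-0.309) = -5.129
GC term: 0.41 × 37.143 = 15.229; length term: −500/35 = −14.286
Tm = 81.5 + (-5.129) + 15.229 − 14.286 = 77.314 → 77.3°C

77.3°C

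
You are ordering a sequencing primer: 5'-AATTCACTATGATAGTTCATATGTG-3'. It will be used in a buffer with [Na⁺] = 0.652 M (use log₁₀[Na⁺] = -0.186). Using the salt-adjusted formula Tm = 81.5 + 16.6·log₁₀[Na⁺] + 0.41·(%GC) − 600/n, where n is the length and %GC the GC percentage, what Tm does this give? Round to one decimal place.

65.9°C

Length n = 25. Base counts: T=10, A=8, C=3, G=4
G+C = 7, so %GC = 7/25 × 100 = 28%
Salt term: 16.6 × (-0.186) = -3.088
GC term: 0.41 × 28 = 11.48; length term: −600/25 = −24
Tm = 81.5 + (-3.088) + 11.48 − 24 = 65.892 → 65.9°C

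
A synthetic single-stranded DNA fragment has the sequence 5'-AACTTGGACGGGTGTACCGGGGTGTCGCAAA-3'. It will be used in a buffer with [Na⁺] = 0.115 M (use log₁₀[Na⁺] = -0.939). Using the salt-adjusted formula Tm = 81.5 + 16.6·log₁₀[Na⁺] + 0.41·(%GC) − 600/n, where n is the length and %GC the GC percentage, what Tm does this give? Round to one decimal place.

70.4°C

Length n = 31. Counting bases: T=6, A=7, G=12, C=6
G+C = 18, so %GC = 18/31 × 100 = 58.065%
Salt term: 16.6 × (-0.939) = -15.587
GC term: 0.41 × 58.065 = 23.807; length term: −600/31 = −19.355
Tm = 81.5 + (-15.587) + 23.807 − 19.355 = 70.365 → 70.4°C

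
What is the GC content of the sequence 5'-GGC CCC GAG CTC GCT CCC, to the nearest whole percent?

83%

Counting bases: A=1, T=2, G=5, C=10
G+C = 5 + 10 = 15 out of 18 bases
%GC = 15/18 × 100 = 83.33% ≈ 83%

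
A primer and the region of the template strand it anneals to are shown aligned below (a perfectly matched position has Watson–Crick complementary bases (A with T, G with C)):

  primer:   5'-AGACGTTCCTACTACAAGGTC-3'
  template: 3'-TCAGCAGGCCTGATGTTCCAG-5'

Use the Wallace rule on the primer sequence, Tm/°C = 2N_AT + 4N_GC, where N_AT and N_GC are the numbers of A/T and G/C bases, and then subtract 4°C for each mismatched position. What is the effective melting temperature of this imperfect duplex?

Primer base counts: A=6, T=5, G=4, C=6 → A+T=11, G+C=10
Perfect-match Tm = 2(11) + 4(10) = 22 + 40 = 62°C
Mismatches (positions where the bases are not complementary): 4 (at positions 3, 7, 9, 10)
Effective Tm = 62 − 4×4 = 62 − 16 = 46°C

46°C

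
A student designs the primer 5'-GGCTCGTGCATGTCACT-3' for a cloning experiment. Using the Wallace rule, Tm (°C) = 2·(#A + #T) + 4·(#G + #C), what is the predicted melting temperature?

54°C

Scanning the sequence gives T=5, G=5, C=5, A=2.
A+T = 7, G+C = 10
Tm = 2(7) + 4(10) = 14 + 40 = 54°C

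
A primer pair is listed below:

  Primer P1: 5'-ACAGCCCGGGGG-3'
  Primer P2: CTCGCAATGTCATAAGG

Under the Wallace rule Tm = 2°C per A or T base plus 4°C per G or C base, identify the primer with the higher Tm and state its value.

Primer P2, 50°C

Primer P1: A+T=2, G+C=10 → Tm = 2(2)+4(10) = 44°C
Primer P2: A+T=9, G+C=8 → Tm = 2(9)+4(8) = 50°C
44°C vs 50°C → primer P2 is higher.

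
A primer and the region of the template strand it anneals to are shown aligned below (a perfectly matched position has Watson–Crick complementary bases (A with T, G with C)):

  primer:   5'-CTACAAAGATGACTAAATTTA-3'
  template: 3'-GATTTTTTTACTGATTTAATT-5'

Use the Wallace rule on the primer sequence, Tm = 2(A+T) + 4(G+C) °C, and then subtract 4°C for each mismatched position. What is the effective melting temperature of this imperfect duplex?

40°C

Primer base counts: A=10, T=6, G=2, C=3 → A+T=16, G+C=5
Perfect-match Tm = 2(16) + 4(5) = 32 + 20 = 52°C
Mismatches (positions where the bases are not complementary): 3 (at positions 4, 8, 20)
Effective Tm = 52 − 3×4 = 52 − 12 = 40°C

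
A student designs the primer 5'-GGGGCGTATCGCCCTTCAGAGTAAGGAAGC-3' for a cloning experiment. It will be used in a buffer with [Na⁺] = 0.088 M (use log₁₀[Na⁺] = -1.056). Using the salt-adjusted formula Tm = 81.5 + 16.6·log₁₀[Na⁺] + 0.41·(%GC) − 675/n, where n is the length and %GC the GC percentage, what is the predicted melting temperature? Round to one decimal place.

66.1°C

Length n = 30. Base counts: G=11, A=7, T=5, C=7
G+C = 18, so %GC = 18/30 × 100 = 60%
Salt term: 16.6 × (-1.056) = -17.53
GC term: 0.41 × 60 = 24.6; length term: −675/30 = −22.5
Tm = 81.5 + (-17.53) + 24.6 − 22.5 = 66.07 → 66.1°C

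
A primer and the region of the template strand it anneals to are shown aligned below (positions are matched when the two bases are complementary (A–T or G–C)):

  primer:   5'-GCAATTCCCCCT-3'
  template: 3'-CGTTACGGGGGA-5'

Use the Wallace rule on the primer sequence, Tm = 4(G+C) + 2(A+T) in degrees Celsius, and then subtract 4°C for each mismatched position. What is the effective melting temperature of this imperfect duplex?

34°C

Primer base counts: A=2, T=3, G=1, C=6 → A+T=5, G+C=7
Perfect-match Tm = 2(5) + 4(7) = 10 + 28 = 38°C
Mismatches (positions where the bases are not complementary): 1 (at position 6)
Effective Tm = 38 − 1×4 = 38 − 4 = 34°C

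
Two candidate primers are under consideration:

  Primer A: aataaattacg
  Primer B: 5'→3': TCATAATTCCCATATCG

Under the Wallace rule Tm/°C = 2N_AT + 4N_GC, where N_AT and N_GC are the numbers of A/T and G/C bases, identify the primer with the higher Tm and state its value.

Primer A: A+T=9, G+C=2 → Tm = 2(9)+4(2) = 26°C
Primer B: A+T=11, G+C=6 → Tm = 2(11)+4(6) = 46°C
26°C vs 46°C → primer B is higher.

Primer B, 46°C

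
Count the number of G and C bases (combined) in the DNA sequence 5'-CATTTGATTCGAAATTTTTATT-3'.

4

Scanning the sequence gives A=6, C=2, T=12, G=2.
Total G or C: 2 + 2 = 4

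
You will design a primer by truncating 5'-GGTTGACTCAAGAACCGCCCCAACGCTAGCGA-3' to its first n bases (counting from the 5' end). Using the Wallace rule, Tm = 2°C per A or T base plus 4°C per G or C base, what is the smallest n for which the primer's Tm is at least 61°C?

n = 20

First 19 bases: GGTTGACTCAAGAACCGCC → Tm = 60°C (< 61°C)
First 20 bases: GGTTGACTCAAGAACCGCCC → Tm = 64°C (≥ 61°C)
Each additional base adds 2°C (A/T) or 4°C (G/C), so Tm is non-decreasing in n; n = 20 is the first length to reach 61°C.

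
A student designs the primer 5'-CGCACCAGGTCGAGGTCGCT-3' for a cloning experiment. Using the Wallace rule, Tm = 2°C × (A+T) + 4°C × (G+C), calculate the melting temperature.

68°C

A=3, C=7, G=7, T=3
AT pairs contribute 6, GC pairs contribute 14.
Tm = 2(6) + 4(14) = 12 + 56 = 68°C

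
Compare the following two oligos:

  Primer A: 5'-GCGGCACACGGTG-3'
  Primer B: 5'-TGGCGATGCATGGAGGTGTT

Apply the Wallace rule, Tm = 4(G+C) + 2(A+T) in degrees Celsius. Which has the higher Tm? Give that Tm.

Primer B, 62°C

Primer A: A+T=3, G+C=10 → Tm = 2(3)+4(10) = 46°C
Primer B: A+T=9, G+C=11 → Tm = 2(9)+4(11) = 62°C
46°C vs 62°C → primer B is higher.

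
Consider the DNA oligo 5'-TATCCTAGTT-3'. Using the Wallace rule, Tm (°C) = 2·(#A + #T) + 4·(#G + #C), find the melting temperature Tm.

26°C

Base counts: C=2, A=2, G=1, T=5
AT pairs contribute 7, GC pairs contribute 3.
Tm = 2(7) + 4(3) = 14 + 12 = 26°C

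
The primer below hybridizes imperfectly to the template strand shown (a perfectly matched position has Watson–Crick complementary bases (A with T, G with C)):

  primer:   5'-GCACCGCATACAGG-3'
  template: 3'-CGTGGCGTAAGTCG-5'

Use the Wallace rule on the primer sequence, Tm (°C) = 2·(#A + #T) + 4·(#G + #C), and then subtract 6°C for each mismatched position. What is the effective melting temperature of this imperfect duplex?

Primer base counts: A=4, T=1, G=4, C=5 → A+T=5, G+C=9
Perfect-match Tm = 2(5) + 4(9) = 10 + 36 = 46°C
Mismatches (positions where the bases are not complementary): 2 (at positions 10, 14)
Effective Tm = 46 − 2×6 = 46 − 12 = 34°C

34°C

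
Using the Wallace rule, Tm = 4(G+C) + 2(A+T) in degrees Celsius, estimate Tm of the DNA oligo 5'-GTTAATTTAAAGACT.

G=2, T=6, A=6, C=1
AT pairs contribute 12, GC pairs contribute 3.
Tm = 4·3 + 2·12 = 12 + 24 = 36°C

36°C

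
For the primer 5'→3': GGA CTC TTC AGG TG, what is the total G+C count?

Base counts: T=4, A=2, G=5, C=3
G+C = 5 + 3 = 8

8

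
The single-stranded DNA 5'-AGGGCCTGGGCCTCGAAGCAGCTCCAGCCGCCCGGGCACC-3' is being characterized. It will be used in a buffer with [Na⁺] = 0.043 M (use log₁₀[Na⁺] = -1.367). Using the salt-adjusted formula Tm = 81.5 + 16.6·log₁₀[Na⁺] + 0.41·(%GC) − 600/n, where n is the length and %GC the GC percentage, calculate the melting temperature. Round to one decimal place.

75.6°C

Length n = 40. G=14, A=6, C=17, T=3
G+C = 31, so %GC = 31/40 × 100 = 77.5%
Salt term: 16.6 × (-1.367) = -22.692
GC term: 0.41 × 77.5 = 31.775; length term: −600/40 = −15
Tm = 81.5 + (-22.692) + 31.775 − 15 = 75.583 → 75.6°C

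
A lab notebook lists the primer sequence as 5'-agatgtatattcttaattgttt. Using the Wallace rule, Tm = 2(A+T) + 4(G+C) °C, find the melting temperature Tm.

52°C

Base counts: T=12, G=3, C=1, A=6
A+T = 18, G+C = 4
Tm = 2×18 + 4×4 = 52°C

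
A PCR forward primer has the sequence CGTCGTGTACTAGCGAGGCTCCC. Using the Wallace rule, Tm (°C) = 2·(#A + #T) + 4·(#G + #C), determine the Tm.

76°C

Scanning the sequence gives C=8, A=3, G=7, T=5.
A+T = 8, G+C = 15
Tm = 2(8) + 4(15) = 16 + 60 = 76°C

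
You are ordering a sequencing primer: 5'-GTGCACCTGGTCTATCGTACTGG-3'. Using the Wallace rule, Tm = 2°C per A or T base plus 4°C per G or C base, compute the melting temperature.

72°C

Counting bases: C=6, A=3, T=7, G=7
So N_AT = 10 and N_GC = 13.
Tm = 2(10) + 4(13) = 20 + 52 = 72°C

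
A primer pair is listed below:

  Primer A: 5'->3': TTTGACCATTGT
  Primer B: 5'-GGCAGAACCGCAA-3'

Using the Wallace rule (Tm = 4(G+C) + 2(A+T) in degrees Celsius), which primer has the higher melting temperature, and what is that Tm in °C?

Primer A: A+T=8, G+C=4 → Tm = 2(8)+4(4) = 32°C
Primer B: A+T=5, G+C=8 → Tm = 2(5)+4(8) = 42°C
32°C vs 42°C → primer B is higher.

Primer B, 42°C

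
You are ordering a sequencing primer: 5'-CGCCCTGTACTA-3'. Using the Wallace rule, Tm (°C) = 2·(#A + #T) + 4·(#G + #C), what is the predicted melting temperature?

A=2, T=3, C=5, G=2
So N_AT = 5 and N_GC = 7.
Tm = 2(5) + 4(7) = 10 + 28 = 38°C

38°C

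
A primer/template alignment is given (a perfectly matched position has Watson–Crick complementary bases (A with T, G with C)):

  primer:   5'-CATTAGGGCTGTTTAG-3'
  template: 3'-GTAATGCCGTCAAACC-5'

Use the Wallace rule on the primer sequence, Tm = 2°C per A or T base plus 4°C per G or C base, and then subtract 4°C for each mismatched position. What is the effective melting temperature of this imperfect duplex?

34°C

Primer base counts: A=3, T=6, G=5, C=2 → A+T=9, G+C=7
Perfect-match Tm = 2(9) + 4(7) = 18 + 28 = 46°C
Mismatches (positions where the bases are not complementary): 3 (at positions 6, 10, 15)
Effective Tm = 46 − 3×4 = 46 − 12 = 34°C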